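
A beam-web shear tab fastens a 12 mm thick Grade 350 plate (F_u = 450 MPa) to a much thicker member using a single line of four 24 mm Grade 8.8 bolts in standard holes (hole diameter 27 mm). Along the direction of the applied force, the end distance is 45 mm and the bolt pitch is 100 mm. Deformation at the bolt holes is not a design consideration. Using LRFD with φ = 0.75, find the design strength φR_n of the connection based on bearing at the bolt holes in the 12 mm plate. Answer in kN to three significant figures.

Per bolt r_n = 1.5 l_c t F_u ≤ 3.0 d t F_u; upper limit = 3.0 × 24 × 12 × 450 / 1000 = 388.8 kN.
Edge bolt: l_c = 45 − 27/2 = 31.5 mm → 1.5 × 31.5 × 12 × 450 / 1000 = 255.2 → r_n = 255.2 kN.
Interior bolts: l_c = 100 − 27 = 73 mm → 1.5 × 73 × 12 × 450 / 1000 = 591.3 → r_n = 388.8 kN.
R_n = 1 × 255.2 + 3 × 388.8 = 1422 kN.
Design strength φR_n = 0.75 × 1422 = 1070 kN.

1070 kN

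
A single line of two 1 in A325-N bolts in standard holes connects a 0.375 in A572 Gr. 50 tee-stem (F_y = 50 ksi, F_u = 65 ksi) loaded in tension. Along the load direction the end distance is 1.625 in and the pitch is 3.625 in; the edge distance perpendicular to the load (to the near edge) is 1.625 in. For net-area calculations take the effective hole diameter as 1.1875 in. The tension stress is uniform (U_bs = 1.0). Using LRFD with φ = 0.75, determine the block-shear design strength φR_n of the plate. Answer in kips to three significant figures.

Shear plane L_v = 1.625 + 1·3.625 = 5.25 in; A_gv = 5.25 × 0.375 = 1.969 in².
A_nv = (5.25 − 1.5·1.1875) × 0.375 = 1.301 in².
A_nt = (1.625 − 0.5·1.1875) × 0.375 = 0.3867 in².
0.6 F_u A_nv = 50.73 kips; 0.6 F_y A_gv = 59.06 kips → shear rupture governs the shear term.
R_n = 50.73 + 1.0 × 65 × 0.3867 = 75.87 kips.
Design strength φR_n = 0.75 × 75.87 = 56.9 kips.

56.9 kips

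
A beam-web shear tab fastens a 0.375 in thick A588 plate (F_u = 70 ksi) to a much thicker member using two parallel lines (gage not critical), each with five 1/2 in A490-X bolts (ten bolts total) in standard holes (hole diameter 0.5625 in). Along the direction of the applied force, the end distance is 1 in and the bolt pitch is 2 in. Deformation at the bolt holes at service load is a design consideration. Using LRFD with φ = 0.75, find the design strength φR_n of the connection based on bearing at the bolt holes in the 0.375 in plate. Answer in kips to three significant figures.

Per bolt r_n = 1.2 l_c t F_u ≤ 2.4 d t F_u; upper limit = 2.4 × 0.5 × 0.375 × 70 = 31.5 kips.
Edge bolt: l_c = 1 − 0.5625/2 = 0.7188 in → 1.2 × 0.7188 × 0.375 × 70 = 22.64 → r_n = 22.64 kips.
Interior bolts: l_c = 2 − 0.5625 = 1.438 in → 1.2 × 1.438 × 0.375 × 70 = 45.28 → r_n = 31.5 kips.
R_n = 2 × 22.64 + 8 × 31.5 = 297.3 kips.
Design strength φR_n = 0.75 × 297.3 = 223 kips.

223 kips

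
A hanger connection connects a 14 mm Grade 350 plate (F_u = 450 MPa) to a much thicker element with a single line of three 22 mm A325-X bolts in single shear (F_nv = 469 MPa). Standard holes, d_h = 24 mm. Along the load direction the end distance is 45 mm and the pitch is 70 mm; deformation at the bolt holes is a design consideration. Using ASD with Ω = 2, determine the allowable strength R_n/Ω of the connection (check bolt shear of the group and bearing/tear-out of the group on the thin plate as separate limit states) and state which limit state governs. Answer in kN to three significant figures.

Bolt shear: A_b = π·22²/4 = 380.1 mm²; R_n = 469 × 380.1 × 3 × 1 / 1000 = 534.8 kN → 534.8 / 2 = 267 kN.
Bearing (1.2 l_c t F_u ≤ 2.4 d t F_u): upper limit = 2.4·22·14·450 / 1000 = 332.6 kN.
  Edge l_c = 45 − 24/2 = 33 → r_n = 249.5 kN; interior l_c = 70 − 24 = 46 → r_n = 332.6 kN.
  R_n,bearing = 1·249.5 + 2·332.6 = 914.8 kN → 914.8 / 2 = 457 kN.
Bolt shear governs: 267 kN.

267 kN (bolt shear governs)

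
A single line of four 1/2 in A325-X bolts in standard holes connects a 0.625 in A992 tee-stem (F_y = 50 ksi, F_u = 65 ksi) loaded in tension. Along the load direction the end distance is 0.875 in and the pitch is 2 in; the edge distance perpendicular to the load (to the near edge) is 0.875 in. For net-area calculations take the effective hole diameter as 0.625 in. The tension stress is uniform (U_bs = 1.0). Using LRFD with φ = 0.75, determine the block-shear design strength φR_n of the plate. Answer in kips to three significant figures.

Shear plane L_v = 0.875 + 3·2 = 6.875 in; A_gv = 6.875 × 0.625 = 4.297 in².
A_nv = (6.875 − 3.5·0.625) × 0.625 = 2.93 in².
A_nt = (0.875 − 0.5·0.625) × 0.625 = 0.3516 in².
0.6 F_u A_nv = 114.3 kips; 0.6 F_y A_gv = 128.9 kips → shear rupture governs the shear term.
R_n = 114.3 + 1.0 × 65 × 0.3516 = 137.1 kips.
Design strength φR_n = 0.75 × 137.1 = 103 kips.

103 kips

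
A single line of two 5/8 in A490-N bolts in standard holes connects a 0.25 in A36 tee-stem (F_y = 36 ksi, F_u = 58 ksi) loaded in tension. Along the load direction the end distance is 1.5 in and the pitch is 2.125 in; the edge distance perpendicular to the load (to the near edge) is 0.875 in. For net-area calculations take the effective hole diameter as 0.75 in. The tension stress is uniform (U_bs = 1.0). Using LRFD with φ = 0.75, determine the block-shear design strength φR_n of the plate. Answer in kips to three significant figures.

20.1 kips

Shear plane L_v = 1.5 + 1·2.125 = 3.625 in; A_gv = 3.625 × 0.25 = 0.9062 in².
A_nv = (3.625 − 1.5·0.75) × 0.25 = 0.625 in².
A_nt = (0.875 − 0.5·0.75) × 0.25 = 0.125 in².
0.6 F_u A_nv = 21.75 kips; 0.6 F_y A_gv = 19.57 kips → shear yielding governs the shear term.
R_n = 19.57 + 1.0 × 58 × 0.125 = 26.82 kips.
Design strength φR_n = 0.75 × 26.82 = 20.1 kips.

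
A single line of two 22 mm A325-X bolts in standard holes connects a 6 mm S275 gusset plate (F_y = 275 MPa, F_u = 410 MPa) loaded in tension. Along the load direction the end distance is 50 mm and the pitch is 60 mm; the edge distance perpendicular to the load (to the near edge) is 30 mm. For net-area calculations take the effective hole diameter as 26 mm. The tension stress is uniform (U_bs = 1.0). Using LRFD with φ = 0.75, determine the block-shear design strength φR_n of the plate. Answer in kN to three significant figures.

110 kN

Shear plane L_v = 50 + 1·60 = 110 mm; A_gv = 110 × 6 = 660 mm².
A_nv = (110 − 1.5·26) × 6 = 426 mm².
A_nt = (30 − 0.5·26) × 6 = 102 mm².
0.6 F_u A_nv = 104.8 kN; 0.6 F_y A_gv = 108.9 kN → shear rupture governs the shear term.
R_n = 104.8 + 1.0 × 410 × 102 / 1000 = 146.6 kN.
Design strength φR_n = 0.75 × 146.6 = 110 kN.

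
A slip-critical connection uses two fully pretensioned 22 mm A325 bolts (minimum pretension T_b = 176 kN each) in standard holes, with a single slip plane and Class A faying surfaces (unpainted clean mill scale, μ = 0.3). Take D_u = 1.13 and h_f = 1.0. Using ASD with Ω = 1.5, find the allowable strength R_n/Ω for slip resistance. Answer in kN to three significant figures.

79.6 kN

R_n = μ · D_u · h_f · T_b · n_s · n_b = 0.3 × 1.13 × 1.0 × 176 × 1 × 2 = 119.3 kN.
Allowable strength R_n/Ω = 119.3 / 1.5 = 79.6 kN.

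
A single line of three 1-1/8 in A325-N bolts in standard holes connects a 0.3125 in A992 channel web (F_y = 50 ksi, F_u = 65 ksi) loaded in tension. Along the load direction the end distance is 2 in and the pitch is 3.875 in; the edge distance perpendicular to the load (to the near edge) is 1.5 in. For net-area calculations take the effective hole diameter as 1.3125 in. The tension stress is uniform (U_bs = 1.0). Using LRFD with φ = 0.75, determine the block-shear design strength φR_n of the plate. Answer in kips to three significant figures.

72 kips

Shear plane L_v = 2 + 2·3.875 = 9.75 in; A_gv = 9.75 × 0.3125 = 3.047 in².
A_nv = (9.75 − 2.5·1.3125) × 0.3125 = 2.021 in².
A_nt = (1.5 − 0.5·1.3125) × 0.3125 = 0.2637 in².
0.6 F_u A_nv = 78.84 kips; 0.6 F_y A_gv = 91.41 kips → shear rupture governs the shear term.
R_n = 78.84 + 1.0 × 65 × 0.2637 = 95.98 kips.
Design strength φR_n = 0.75 × 95.98 = 72 kips.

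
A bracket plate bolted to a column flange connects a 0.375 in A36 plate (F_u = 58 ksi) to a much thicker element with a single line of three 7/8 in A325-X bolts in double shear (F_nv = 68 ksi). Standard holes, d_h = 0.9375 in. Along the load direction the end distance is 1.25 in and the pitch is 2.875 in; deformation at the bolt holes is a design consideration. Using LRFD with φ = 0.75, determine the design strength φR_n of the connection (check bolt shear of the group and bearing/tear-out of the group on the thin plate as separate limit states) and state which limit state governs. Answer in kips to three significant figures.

83.8 kips (bearing governs)

Bolt shear: A_b = π·0.875²/4 = 0.6013 in²; R_n = 68 × 0.6013 × 3 × 2 = 245.3 kips → 0.75 × 245.3 = 184 kips.
Bearing (1.2 l_c t F_u ≤ 2.4 d t F_u): upper limit = 2.4·0.875·0.375·58 = 45.68 kips.
  Edge l_c = 1.25 − 0.9375/2 = 0.7812 → r_n = 20.39 kips; interior l_c = 2.875 − 0.9375 = 1.938 → r_n = 45.68 kips.
  R_n,bearing = 1·20.39 + 2·45.68 = 111.7 kips → 0.75 × 111.7 = 83.8 kips.
Bearing governs: 83.8 kips.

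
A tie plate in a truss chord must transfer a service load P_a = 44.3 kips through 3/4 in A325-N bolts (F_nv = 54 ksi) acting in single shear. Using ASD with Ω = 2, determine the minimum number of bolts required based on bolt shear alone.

A_b = π·0.75²/4 = 0.4418 in².
Per-bolt allowable strength R_n/Ω = 54 × 0.4418 × 1 / 2 = 11.93 kips.
n ≥ 44.3 / 11.93 = 3.714 → use 4 bolts.

4 bolts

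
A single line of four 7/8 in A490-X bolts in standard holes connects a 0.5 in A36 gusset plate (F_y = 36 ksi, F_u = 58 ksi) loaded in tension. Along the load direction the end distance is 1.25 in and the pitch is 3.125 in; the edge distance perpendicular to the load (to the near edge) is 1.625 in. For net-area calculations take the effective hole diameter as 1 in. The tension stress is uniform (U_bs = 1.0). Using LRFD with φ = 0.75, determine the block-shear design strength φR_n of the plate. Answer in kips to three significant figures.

111 kips

Shear plane L_v = 1.25 + 3·3.125 = 10.62 in; A_gv = 10.62 × 0.5 = 5.312 in².
A_nv = (10.62 − 3.5·1) × 0.5 = 3.562 in².
A_nt = (1.625 − 0.5·1) × 0.5 = 0.5625 in².
0.6 F_u A_nv = 124 kips; 0.6 F_y A_gv = 114.7 kips → shear yielding governs the shear term.
R_n = 114.7 + 1.0 × 58 × 0.5625 = 147.4 kips.
Design strength φR_n = 0.75 × 147.4 = 111 kips.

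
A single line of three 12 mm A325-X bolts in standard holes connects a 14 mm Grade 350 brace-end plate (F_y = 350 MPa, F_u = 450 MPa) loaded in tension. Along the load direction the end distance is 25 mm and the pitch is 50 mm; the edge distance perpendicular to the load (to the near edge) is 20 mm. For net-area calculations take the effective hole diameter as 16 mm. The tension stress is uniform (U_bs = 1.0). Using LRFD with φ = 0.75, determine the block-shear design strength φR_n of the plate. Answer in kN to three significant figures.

Shear plane L_v = 25 + 2·50 = 125 mm; A_gv = 125 × 14 = 1750 mm².
A_nv = (125 − 2.5·16) × 14 = 1190 mm².
A_nt = (20 − 0.5·16) × 14 = 168 mm².
0.6 F_u A_nv = 321.3 kN; 0.6 F_y A_gv = 367.5 kN → shear rupture governs the shear term.
R_n = 321.3 + 1.0 × 450 × 168 / 1000 = 396.9 kN.
Design strength φR_n = 0.75 × 396.9 = 298 kN.

298 kN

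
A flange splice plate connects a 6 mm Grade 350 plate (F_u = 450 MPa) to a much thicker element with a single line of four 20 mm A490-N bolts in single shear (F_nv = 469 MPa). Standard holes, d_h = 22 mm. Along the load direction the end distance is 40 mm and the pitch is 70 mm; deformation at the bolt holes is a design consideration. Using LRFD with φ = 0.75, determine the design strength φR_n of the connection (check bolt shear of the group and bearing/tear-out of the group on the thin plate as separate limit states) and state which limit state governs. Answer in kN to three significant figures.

362 kN (bearing governs)

Bolt shear: A_b = π·20²/4 = 314.2 mm²; R_n = 469 × 314.2 × 4 × 1 / 1000 = 589.4 kN → 0.75 × 589.4 = 442 kN.
Bearing (1.2 l_c t F_u ≤ 2.4 d t F_u): upper limit = 2.4·20·6·450 / 1000 = 129.6 kN.
  Edge l_c = 40 − 22/2 = 29 → r_n = 93.96 kN; interior l_c = 70 − 22 = 48 → r_n = 129.6 kN.
  R_n,bearing = 1·93.96 + 3·129.6 = 482.8 kN → 0.75 × 482.8 = 362 kN.
Bearing governs: 362 kN.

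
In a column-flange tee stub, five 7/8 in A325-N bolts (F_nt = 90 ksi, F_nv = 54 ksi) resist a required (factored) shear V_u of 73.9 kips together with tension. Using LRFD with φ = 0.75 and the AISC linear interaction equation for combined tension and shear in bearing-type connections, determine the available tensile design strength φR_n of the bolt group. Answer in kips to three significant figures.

A_b = π·0.875²/4 = 0.6013 in²; f_rv = 73.9 / (5 × 0.6013) = 24.58 ksi.
F'_nt = 1.3 F_nt − (F_nt / φF_nv) f_rv = 1.3·90 − (90/(0.75·54))·24.58 = 62.38 ksi, capped at F_nt → F'_nt = 62.38 ksi.
R_n = F'_nt · A_b · n = 62.38 × 0.6013 × 5 = 187.6 kips.
Design strength φR_n = 0.75 × 187.6 = 141 kips.

141 kips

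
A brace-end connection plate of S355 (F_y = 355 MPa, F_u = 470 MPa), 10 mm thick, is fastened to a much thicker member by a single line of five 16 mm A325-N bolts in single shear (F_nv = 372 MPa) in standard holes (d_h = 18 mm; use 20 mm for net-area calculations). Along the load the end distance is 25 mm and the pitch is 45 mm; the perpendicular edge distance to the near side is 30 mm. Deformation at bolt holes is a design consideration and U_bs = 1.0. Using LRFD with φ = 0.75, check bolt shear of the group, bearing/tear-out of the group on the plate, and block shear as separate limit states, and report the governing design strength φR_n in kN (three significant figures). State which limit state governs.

280 kN (bolt shear governs)

Bolt shear: A_b = π·16²/4 = 201.1 mm²; R_n = 372 × 201.1 × 5 × 1 / 1000 = 374 kN → 0.75 × 374 = 280 kN.
Bearing: edge l_c = 16, r_n = 90.24 kN; interior l_c = 27, r_n = 152.3 kN; R_n = 90.24 + 4·152.3 = 699.4 kN → 525 kN.
Block shear: A_gv = 2050, A_nv = 1150, A_nt = 200 mm²; R_n = min(0.6F_uA_nv, 0.6F_yA_gv) + U_bs·F_u·A_nt = 418.3 kN → 314 kN.
Bolt shear governs: 280 kN.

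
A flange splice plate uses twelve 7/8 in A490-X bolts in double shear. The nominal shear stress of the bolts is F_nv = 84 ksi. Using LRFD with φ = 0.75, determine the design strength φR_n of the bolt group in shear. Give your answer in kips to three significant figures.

A_b = π × 0.875² / 4 = 0.6013 in².
R_n = F_nv · A_b · n · n_s = 84 × 0.6013 × 12 × 2 = 1212 kips.
Design strength φR_n = 0.75 × 1212 = 909 kips.

909 kips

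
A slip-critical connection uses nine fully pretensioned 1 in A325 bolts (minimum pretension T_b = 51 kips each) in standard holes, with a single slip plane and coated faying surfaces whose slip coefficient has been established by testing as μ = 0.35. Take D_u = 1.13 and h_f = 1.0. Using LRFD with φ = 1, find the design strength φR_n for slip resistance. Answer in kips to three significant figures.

182 kips

R_n = μ · D_u · h_f · T_b · n_s · n_b = 0.35 × 1.13 × 1.0 × 51 × 1 × 9 = 181.5 kips.
Design strength φR_n = 1 × 181.5 = 182 kips.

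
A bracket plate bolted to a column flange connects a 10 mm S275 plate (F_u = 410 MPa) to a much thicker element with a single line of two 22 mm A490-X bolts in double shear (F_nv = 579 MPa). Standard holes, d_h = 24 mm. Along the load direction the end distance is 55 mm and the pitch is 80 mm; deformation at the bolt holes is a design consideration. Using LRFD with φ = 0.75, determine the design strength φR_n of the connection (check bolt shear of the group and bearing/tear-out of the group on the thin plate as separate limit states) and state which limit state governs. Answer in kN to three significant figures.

321 kN (bearing governs)

Bolt shear: A_b = π·22²/4 = 380.1 mm²; R_n = 579 × 380.1 × 2 × 2 / 1000 = 880.4 kN → 0.75 × 880.4 = 660 kN.
Bearing (1.2 l_c t F_u ≤ 2.4 d t F_u): upper limit = 2.4·22·10·410 / 1000 = 216.5 kN.
  Edge l_c = 55 − 24/2 = 43 → r_n = 211.6 kN; interior l_c = 80 − 24 = 56 → r_n = 216.5 kN.
  R_n,bearing = 1·211.6 + 1·216.5 = 428 kN → 0.75 × 428 = 321 kN.
Bearing governs: 321 kN.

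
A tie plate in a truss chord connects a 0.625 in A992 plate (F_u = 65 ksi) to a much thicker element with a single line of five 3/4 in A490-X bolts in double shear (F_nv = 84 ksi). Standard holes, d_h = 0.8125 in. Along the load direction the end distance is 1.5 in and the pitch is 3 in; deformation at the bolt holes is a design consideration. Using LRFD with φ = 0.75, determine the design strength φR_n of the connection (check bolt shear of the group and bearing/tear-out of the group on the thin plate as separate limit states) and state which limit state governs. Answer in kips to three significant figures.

259 kips (bearing governs)

Bolt shear: A_b = π·0.75²/4 = 0.4418 in²; R_n = 84 × 0.4418 × 5 × 2 = 371.1 kips → 0.75 × 371.1 = 278 kips.
Bearing (1.2 l_c t F_u ≤ 2.4 d t F_u): upper limit = 2.4·0.75·0.625·65 = 73.12 kips.
  Edge l_c = 1.5 − 0.8125/2 = 1.094 → r_n = 53.32 kips; interior l_c = 3 − 0.8125 = 2.188 → r_n = 73.12 kips.
  R_n,bearing = 1·53.32 + 4·73.12 = 345.8 kips → 0.75 × 345.8 = 259 kips.
Bearing governs: 259 kips.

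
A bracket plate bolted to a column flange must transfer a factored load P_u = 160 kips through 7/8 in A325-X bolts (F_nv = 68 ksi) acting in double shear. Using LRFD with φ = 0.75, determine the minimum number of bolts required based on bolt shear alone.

A_b = π·0.875²/4 = 0.6013 in².
Per-bolt design strength φR_n = 0.75 × 68 × 0.6013 × 2 = 61.33 kips.
n ≥ 160 / 61.33 = 2.609 → use 3 bolts.

3 bolts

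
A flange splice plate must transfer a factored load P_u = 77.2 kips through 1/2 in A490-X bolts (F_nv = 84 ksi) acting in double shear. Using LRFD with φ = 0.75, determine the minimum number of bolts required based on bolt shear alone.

A_b = π·0.5²/4 = 0.1963 in².
Per-bolt design strength φR_n = 0.75 × 84 × 0.1963 × 2 = 24.74 kips.
n ≥ 77.2 / 24.74 = 3.12 → use 4 bolts.

4 bolts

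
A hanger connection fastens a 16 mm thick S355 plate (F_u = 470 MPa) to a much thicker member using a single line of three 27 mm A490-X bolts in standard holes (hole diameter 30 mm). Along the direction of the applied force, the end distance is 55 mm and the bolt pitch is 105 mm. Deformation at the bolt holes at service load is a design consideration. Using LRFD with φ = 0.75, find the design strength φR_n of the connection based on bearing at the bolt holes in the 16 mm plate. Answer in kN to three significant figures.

1000 kN

Per bolt r_n = 1.2 l_c t F_u ≤ 2.4 d t F_u; upper limit = 2.4 × 27 × 16 × 470 / 1000 = 487.3 kN.
Edge bolt: l_c = 55 − 30/2 = 40 mm → 1.2 × 40 × 16 × 470 / 1000 = 361 → r_n = 361 kN.
Interior bolts: l_c = 105 − 30 = 75 mm → 1.2 × 75 × 16 × 470 / 1000 = 676.8 → r_n = 487.3 kN.
R_n = 1 × 361 + 2 × 487.3 = 1336 kN.
Design strength φR_n = 0.75 × 1336 = 1000 kN.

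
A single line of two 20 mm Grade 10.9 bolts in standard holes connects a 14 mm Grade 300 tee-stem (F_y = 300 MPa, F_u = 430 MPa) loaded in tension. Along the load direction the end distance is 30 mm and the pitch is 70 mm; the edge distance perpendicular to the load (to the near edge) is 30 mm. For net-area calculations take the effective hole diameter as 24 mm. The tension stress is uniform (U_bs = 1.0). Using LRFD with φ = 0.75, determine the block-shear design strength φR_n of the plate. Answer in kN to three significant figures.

255 kN

Shear plane L_v = 30 + 1·70 = 100 mm; A_gv = 100 × 14 = 1400 mm².
A_nv = (100 − 1.5·24) × 14 = 896 mm².
A_nt = (30 − 0.5·24) × 14 = 252 mm².
0.6 F_u A_nv = 231.2 kN; 0.6 F_y A_gv = 252 kN → shear rupture governs the shear term.
R_n = 231.2 + 1.0 × 430 × 252 / 1000 = 339.5 kN.
Design strength φR_n = 0.75 × 339.5 = 255 kN.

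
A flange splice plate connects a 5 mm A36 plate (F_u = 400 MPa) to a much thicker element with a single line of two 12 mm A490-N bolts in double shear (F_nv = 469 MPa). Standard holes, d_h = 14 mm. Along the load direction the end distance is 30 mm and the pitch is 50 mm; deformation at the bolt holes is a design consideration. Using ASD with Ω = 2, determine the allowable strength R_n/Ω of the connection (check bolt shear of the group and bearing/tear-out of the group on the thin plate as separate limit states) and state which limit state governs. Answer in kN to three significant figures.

Bolt shear: A_b = π·12²/4 = 113.1 mm²; R_n = 469 × 113.1 × 2 × 2 / 1000 = 212.2 kN → 212.2 / 2 = 106 kN.
Bearing (1.2 l_c t F_u ≤ 2.4 d t F_u): upper limit = 2.4·12·5·400 / 1000 = 57.6 kN.
  Edge l_c = 30 − 14/2 = 23 → r_n = 55.2 kN; interior l_c = 50 − 14 = 36 → r_n = 57.6 kN.
  R_n,bearing = 1·55.2 + 1·57.6 = 112.8 kN → 112.8 / 2 = 56.4 kN.
Bearing governs: 56.4 kN.

56.4 kN (bearing governs)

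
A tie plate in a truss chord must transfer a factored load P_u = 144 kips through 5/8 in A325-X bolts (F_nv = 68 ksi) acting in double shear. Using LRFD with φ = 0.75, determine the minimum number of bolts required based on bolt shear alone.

5 bolts

A_b = π·0.625²/4 = 0.3068 in².
Per-bolt design strength φR_n = 0.75 × 68 × 0.3068 × 2 = 31.29 kips.
n ≥ 144 / 31.29 = 4.602 → use 5 bolts.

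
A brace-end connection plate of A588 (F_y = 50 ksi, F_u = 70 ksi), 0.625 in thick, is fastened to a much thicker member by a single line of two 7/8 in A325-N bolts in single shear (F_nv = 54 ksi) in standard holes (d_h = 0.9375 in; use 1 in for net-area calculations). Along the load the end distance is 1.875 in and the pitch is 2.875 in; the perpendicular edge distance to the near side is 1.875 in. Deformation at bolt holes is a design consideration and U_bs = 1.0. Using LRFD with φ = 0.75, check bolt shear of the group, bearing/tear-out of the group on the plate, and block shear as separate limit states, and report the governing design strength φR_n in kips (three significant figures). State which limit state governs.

Bolt shear: A_b = π·0.875²/4 = 0.6013 in²; R_n = 54 × 0.6013 × 2 × 1 = 64.94 kips → 0.75 × 64.94 = 48.7 kips.
Bearing: edge l_c = 1.406, r_n = 73.83 kips; interior l_c = 1.938, r_n = 91.88 kips; R_n = 73.83 + 1·91.88 = 165.7 kips → 124 kips.
Block shear: A_gv = 2.969, A_nv = 2.031, A_nt = 0.8594 in²; R_n = min(0.6F_uA_nv, 0.6F_yA_gv) + U_bs·F_u·A_nt = 145.5 kips → 109 kips.
Bolt shear governs: 48.7 kips.

48.7 kips (bolt shear governs)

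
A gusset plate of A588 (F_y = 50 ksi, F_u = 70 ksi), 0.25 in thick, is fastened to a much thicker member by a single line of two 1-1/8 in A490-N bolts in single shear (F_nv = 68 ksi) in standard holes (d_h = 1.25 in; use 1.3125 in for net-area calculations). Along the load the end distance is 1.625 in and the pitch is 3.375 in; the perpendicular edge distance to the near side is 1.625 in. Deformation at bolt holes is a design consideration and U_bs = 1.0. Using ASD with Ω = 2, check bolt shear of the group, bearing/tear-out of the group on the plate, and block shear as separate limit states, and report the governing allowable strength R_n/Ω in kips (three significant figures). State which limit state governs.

Bolt shear: A_b = π·1.125²/4 = 0.994 in²; R_n = 68 × 0.994 × 2 × 1 = 135.2 kips → 135.2 / 2 = 67.6 kips.
Bearing: edge l_c = 1, r_n = 21 kips; interior l_c = 2.125, r_n = 44.62 kips; R_n = 21 + 1·44.62 = 65.62 kips → 32.8 kips.
Block shear: A_gv = 1.25, A_nv = 0.7578, A_nt = 0.2422 in²; R_n = min(0.6F_uA_nv, 0.6F_yA_gv) + U_bs·F_u·A_nt = 48.78 kips → 24.4 kips.
Block shear governs: 24.4 kips.

24.4 kips (block shear governs)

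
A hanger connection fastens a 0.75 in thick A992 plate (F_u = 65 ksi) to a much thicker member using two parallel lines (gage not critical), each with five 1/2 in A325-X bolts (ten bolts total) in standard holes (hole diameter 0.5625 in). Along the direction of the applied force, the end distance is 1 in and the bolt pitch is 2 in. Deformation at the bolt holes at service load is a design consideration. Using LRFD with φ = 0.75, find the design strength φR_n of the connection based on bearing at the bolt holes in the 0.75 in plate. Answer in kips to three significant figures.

414 kips

Per bolt r_n = 1.2 l_c t F_u ≤ 2.4 d t F_u; upper limit = 2.4 × 0.5 × 0.75 × 65 = 58.5 kips.
Edge bolt: l_c = 1 − 0.5625/2 = 0.7188 in → 1.2 × 0.7188 × 0.75 × 65 = 42.05 → r_n = 42.05 kips.
Interior bolts: l_c = 2 − 0.5625 = 1.438 in → 1.2 × 1.438 × 0.75 × 65 = 84.09 → r_n = 58.5 kips.
R_n = 2 × 42.05 + 8 × 58.5 = 552.1 kips.
Design strength φR_n = 0.75 × 552.1 = 414 kips.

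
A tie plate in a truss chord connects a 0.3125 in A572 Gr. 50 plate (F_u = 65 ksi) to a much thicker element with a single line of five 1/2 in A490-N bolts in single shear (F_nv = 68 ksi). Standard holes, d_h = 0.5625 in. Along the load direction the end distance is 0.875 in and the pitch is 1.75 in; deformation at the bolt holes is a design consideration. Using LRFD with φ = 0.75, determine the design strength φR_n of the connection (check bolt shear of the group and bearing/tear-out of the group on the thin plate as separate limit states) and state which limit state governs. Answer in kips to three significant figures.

Bolt shear: A_b = π·0.5²/4 = 0.1963 in²; R_n = 68 × 0.1963 × 5 × 1 = 66.76 kips → 0.75 × 66.76 = 50.1 kips.
Bearing (1.2 l_c t F_u ≤ 2.4 d t F_u): upper limit = 2.4·0.5·0.3125·65 = 24.38 kips.
  Edge l_c = 0.875 − 0.5625/2 = 0.5938 → r_n = 14.47 kips; interior l_c = 1.75 − 0.5625 = 1.188 → r_n = 24.38 kips.
  R_n,bearing = 1·14.47 + 4·24.38 = 112 kips → 0.75 × 112 = 84 kips.
Bolt shear governs: 50.1 kips.

50.1 kips (bolt shear governs)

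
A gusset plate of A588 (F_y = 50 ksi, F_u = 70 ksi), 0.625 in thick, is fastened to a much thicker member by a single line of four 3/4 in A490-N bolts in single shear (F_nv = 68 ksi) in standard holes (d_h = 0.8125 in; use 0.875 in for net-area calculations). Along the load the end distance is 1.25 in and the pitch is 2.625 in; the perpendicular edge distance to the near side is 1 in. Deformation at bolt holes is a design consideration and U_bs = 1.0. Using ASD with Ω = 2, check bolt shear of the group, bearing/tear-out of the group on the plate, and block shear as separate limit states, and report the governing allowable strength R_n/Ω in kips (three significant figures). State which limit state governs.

Bolt shear: A_b = π·0.75²/4 = 0.4418 in²; R_n = 68 × 0.4418 × 4 × 1 = 120.2 kips → 120.2 / 2 = 60.1 kips.
Bearing: edge l_c = 0.8438, r_n = 44.3 kips; interior l_c = 1.812, r_n = 78.75 kips; R_n = 44.3 + 3·78.75 = 280.5 kips → 140 kips.
Block shear: A_gv = 5.703, A_nv = 3.789, A_nt = 0.3516 in²; R_n = min(0.6F_uA_nv, 0.6F_yA_gv) + U_bs·F_u·A_nt = 183.8 kips → 91.9 kips.
Bolt shear governs: 60.1 kips.

60.1 kips (bolt shear governs)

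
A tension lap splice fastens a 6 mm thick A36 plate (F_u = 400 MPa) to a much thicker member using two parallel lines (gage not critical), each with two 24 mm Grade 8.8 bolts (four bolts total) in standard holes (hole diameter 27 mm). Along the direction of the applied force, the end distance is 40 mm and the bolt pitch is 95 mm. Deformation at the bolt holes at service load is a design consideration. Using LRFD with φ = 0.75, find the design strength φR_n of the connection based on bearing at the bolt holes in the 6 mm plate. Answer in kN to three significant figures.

Per bolt r_n = 1.2 l_c t F_u ≤ 2.4 d t F_u; upper limit = 2.4 × 24 × 6 × 400 / 1000 = 138.2 kN.
Edge bolt: l_c = 40 − 27/2 = 26.5 mm → 1.2 × 26.5 × 6 × 400 / 1000 = 76.32 → r_n = 76.32 kN.
Interior bolts: l_c = 95 − 27 = 68 mm → 1.2 × 68 × 6 × 400 / 1000 = 195.8 → r_n = 138.2 kN.
R_n = 2 × 76.32 + 2 × 138.2 = 429.1 kN.
Design strength φR_n = 0.75 × 429.1 = 322 kN.

322 kN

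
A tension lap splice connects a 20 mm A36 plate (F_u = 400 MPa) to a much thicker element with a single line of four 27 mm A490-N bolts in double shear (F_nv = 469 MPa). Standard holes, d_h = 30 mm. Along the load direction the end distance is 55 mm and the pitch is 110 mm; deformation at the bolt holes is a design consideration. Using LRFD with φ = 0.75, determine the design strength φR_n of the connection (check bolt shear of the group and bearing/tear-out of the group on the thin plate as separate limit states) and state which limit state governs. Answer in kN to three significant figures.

Bolt shear: A_b = π·27²/4 = 572.6 mm²; R_n = 469 × 572.6 × 4 × 2 / 1000 = 2148 kN → 0.75 × 2148 = 1610 kN.
Bearing (1.2 l_c t F_u ≤ 2.4 d t F_u): upper limit = 2.4·27·20·400 / 1000 = 518.4 kN.
  Edge l_c = 55 − 30/2 = 40 → r_n = 384 kN; interior l_c = 110 − 30 = 80 → r_n = 518.4 kN.
  R_n,bearing = 1·384 + 3·518.4 = 1939 kN → 0.75 × 1939 = 1450 kN.
Bearing governs: 1450 kN.

1450 kN (bearing governs)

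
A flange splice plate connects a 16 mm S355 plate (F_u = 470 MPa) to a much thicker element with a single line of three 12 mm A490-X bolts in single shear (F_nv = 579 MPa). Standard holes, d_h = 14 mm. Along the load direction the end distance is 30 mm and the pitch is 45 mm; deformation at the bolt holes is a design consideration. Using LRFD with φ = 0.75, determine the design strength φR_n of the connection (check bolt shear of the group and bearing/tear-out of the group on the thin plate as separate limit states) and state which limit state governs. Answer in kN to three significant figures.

147 kN (bolt shear governs)

Bolt shear: A_b = π·12²/4 = 113.1 mm²; R_n = 579 × 113.1 × 3 × 1 / 1000 = 196.5 kN → 0.75 × 196.5 = 147 kN.
Bearing (1.2 l_c t F_u ≤ 2.4 d t F_u): upper limit = 2.4·12·16·470 / 1000 = 216.6 kN.
  Edge l_c = 30 − 14/2 = 23 → r_n = 207.6 kN; interior l_c = 45 − 14 = 31 → r_n = 216.6 kN.
  R_n,bearing = 1·207.6 + 2·216.6 = 640.7 kN → 0.75 × 640.7 = 481 kN.
Bolt shear governs: 147 kN.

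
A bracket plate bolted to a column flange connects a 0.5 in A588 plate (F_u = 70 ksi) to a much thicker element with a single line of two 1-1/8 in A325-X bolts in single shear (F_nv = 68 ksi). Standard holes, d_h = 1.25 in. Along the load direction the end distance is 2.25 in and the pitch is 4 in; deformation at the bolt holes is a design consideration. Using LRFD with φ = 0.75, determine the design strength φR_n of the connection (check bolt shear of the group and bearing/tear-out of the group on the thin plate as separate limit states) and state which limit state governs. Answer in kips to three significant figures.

101 kips (bolt shear governs)

Bolt shear: A_b = π·1.125²/4 = 0.994 in²; R_n = 68 × 0.994 × 2 × 1 = 135.2 kips → 0.75 × 135.2 = 101 kips.
Bearing (1.2 l_c t F_u ≤ 2.4 d t F_u): upper limit = 2.4·1.125·0.5·70 = 94.5 kips.
  Edge l_c = 2.25 − 1.25/2 = 1.625 → r_n = 68.25 kips; interior l_c = 4 − 1.25 = 2.75 → r_n = 94.5 kips.
  R_n,bearing = 1·68.25 + 1·94.5 = 162.8 kips → 0.75 × 162.8 = 122 kips.
Bolt shear governs: 101 kips.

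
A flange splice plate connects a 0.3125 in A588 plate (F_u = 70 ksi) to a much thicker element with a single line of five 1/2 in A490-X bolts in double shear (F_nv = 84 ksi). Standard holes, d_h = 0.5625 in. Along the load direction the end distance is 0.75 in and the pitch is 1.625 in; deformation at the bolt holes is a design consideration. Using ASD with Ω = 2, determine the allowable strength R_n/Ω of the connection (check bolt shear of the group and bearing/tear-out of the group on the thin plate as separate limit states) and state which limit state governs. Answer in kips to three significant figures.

58.7 kips (bearing governs)

Bolt shear: A_b = π·0.5²/4 = 0.1963 in²; R_n = 84 × 0.1963 × 5 × 2 = 164.9 kips → 164.9 / 2 = 82.5 kips.
Bearing (1.2 l_c t F_u ≤ 2.4 d t F_u): upper limit = 2.4·0.5·0.3125·70 = 26.25 kips.
  Edge l_c = 0.75 − 0.5625/2 = 0.4688 → r_n = 12.3 kips; interior l_c = 1.625 − 0.5625 = 1.062 → r_n = 26.25 kips.
  R_n,bearing = 1·12.3 + 4·26.25 = 117.3 kips → 117.3 / 2 = 58.7 kips.
Bearing governs: 58.7 kips.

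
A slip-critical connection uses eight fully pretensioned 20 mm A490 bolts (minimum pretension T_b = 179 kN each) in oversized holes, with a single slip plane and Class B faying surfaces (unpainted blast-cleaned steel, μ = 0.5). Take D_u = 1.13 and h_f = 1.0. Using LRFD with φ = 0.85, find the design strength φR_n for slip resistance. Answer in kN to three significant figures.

688 kN

R_n = μ · D_u · h_f · T_b · n_s · n_b = 0.5 × 1.13 × 1.0 × 179 × 1 × 8 = 809.1 kN.
Design strength φR_n = 0.85 × 809.1 = 688 kN.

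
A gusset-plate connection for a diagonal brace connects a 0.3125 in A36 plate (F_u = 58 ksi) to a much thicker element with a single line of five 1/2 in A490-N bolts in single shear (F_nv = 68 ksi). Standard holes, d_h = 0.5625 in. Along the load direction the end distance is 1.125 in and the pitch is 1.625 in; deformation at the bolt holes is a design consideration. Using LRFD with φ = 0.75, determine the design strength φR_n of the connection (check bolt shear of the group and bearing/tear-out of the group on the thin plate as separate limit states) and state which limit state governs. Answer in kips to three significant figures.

Bolt shear: A_b = π·0.5²/4 = 0.1963 in²; R_n = 68 × 0.1963 × 5 × 1 = 66.76 kips → 0.75 × 66.76 = 50.1 kips.
Bearing (1.2 l_c t F_u ≤ 2.4 d t F_u): upper limit = 2.4·0.5·0.3125·58 = 21.75 kips.
  Edge l_c = 1.125 − 0.5625/2 = 0.8438 → r_n = 18.35 kips; interior l_c = 1.625 − 0.5625 = 1.062 → r_n = 21.75 kips.
  R_n,bearing = 1·18.35 + 4·21.75 = 105.4 kips → 0.75 × 105.4 = 79 kips.
Bolt shear governs: 50.1 kips.

50.1 kips (bolt shear governs)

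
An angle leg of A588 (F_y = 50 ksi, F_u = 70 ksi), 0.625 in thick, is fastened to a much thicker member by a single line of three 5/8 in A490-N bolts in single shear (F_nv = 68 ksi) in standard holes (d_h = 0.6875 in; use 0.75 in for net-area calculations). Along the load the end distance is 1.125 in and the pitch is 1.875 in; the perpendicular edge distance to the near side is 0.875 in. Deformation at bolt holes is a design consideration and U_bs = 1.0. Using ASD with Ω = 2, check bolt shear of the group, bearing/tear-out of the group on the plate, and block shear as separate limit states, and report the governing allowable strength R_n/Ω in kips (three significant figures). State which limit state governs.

31.3 kips (bolt shear governs)

Bolt shear: A_b = π·0.625²/4 = 0.3068 in²; R_n = 68 × 0.3068 × 3 × 1 = 62.59 kips → 62.59 / 2 = 31.3 kips.
Bearing: edge l_c = 0.7812, r_n = 41.02 kips; interior l_c = 1.188, r_n = 62.34 kips; R_n = 41.02 + 2·62.34 = 165.7 kips → 82.9 kips.
Block shear: A_gv = 3.047, A_nv = 1.875, A_nt = 0.3125 in²; R_n = min(0.6F_uA_nv, 0.6F_yA_gv) + U_bs·F_u·A_nt = 100.6 kips → 50.3 kips.
Bolt shear governs: 31.3 kips.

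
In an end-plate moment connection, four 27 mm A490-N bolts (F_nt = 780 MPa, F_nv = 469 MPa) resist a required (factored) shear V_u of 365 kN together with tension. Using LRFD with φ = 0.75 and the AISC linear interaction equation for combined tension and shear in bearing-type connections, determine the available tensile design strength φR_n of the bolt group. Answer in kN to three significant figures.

A_b = π·27²/4 = 572.6 mm²; f_rv = 365 × 1000 / (4 × 572.6) = 159.4 MPa.
F'_nt = 1.3 F_nt − (F_nt / φF_nv) f_rv = 1.3·780 − (780/(0.75·469))·159.4 = 660.6 MPa, capped at F_nt → F'_nt = 660.6 MPa.
R_n = F'_nt · A_b · n = 660.6 × 572.6 × 4 / 1000 = 1513 kN.
Design strength φR_n = 0.75 × 1513 = 1130 kN.

1130 kN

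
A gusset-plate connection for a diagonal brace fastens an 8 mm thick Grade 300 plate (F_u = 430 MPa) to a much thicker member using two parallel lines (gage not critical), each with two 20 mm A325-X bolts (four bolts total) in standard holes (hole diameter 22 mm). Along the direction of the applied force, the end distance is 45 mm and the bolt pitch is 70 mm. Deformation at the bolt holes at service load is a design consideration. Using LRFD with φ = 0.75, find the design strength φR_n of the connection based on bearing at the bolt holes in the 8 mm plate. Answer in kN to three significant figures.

Per bolt r_n = 1.2 l_c t F_u ≤ 2.4 d t F_u; upper limit = 2.4 × 20 × 8 × 430 / 1000 = 165.1 kN.
Edge bolt: l_c = 45 − 22/2 = 34 mm → 1.2 × 34 × 8 × 430 / 1000 = 140.4 → r_n = 140.4 kN.
Interior bolts: l_c = 70 − 22 = 48 mm → 1.2 × 48 × 8 × 430 / 1000 = 198.1 → r_n = 165.1 kN.
R_n = 2 × 140.4 + 2 × 165.1 = 610.9 kN.
Design strength φR_n = 0.75 × 610.9 = 458 kN.

458 kN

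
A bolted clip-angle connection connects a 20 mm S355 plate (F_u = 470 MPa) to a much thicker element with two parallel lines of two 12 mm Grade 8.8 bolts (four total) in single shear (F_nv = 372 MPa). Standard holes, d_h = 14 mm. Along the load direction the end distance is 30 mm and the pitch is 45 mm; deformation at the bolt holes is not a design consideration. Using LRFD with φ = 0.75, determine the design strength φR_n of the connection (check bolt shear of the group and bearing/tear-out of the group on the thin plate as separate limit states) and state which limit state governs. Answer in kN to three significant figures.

Bolt shear: A_b = π·12²/4 = 113.1 mm²; R_n = 372 × 113.1 × 4 × 1 / 1000 = 168.3 kN → 0.75 × 168.3 = 126 kN.
Bearing (1.5 l_c t F_u ≤ 3.0 d t F_u): upper limit = 3.0·12·20·470 / 1000 = 338.4 kN.
  Edge l_c = 30 − 14/2 = 23 → r_n = 324.3 kN; interior l_c = 45 − 14 = 31 → r_n = 338.4 kN.
  R_n,bearing = 2·324.3 + 2·338.4 = 1325 kN → 0.75 × 1325 = 994 kN.
Bolt shear governs: 126 kN.

126 kN (bolt shear governs)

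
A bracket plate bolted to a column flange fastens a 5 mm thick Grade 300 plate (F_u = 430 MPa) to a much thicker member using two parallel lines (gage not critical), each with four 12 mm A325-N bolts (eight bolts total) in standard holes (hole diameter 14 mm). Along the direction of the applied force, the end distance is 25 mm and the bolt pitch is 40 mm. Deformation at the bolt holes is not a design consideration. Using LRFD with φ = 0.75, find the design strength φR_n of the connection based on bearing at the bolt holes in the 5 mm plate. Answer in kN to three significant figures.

Per bolt r_n = 1.5 l_c t F_u ≤ 3.0 d t F_u; upper limit = 3.0 × 12 × 5 × 430 / 1000 = 77.4 kN.
Edge bolt: l_c = 25 − 14/2 = 18 mm → 1.5 × 18 × 5 × 430 / 1000 = 58.05 → r_n = 58.05 kN.
Interior bolts: l_c = 40 − 14 = 26 mm → 1.5 × 26 × 5 × 430 / 1000 = 83.85 → r_n = 77.4 kN.
R_n = 2 × 58.05 + 6 × 77.4 = 580.5 kN.
Design strength φR_n = 0.75 × 580.5 = 435 kN.

435 kN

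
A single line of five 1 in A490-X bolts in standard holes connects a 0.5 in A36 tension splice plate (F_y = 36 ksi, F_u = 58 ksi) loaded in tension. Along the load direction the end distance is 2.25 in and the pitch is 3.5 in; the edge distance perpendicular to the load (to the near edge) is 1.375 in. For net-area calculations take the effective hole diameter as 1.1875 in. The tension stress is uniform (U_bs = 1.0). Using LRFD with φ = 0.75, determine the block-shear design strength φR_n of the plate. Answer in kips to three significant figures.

149 kips

Shear plane L_v = 2.25 + 4·3.5 = 16.25 in; A_gv = 16.25 × 0.5 = 8.125 in².
A_nv = (16.25 − 4.5·1.1875) × 0.5 = 5.453 in².
A_nt = (1.375 − 0.5·1.1875) × 0.5 = 0.3906 in².
0.6 F_u A_nv = 189.8 kips; 0.6 F_y A_gv = 175.5 kips → shear yielding governs the shear term.
R_n = 175.5 + 1.0 × 58 × 0.3906 = 198.2 kips.
Design strength φR_n = 0.75 × 198.2 = 149 kips.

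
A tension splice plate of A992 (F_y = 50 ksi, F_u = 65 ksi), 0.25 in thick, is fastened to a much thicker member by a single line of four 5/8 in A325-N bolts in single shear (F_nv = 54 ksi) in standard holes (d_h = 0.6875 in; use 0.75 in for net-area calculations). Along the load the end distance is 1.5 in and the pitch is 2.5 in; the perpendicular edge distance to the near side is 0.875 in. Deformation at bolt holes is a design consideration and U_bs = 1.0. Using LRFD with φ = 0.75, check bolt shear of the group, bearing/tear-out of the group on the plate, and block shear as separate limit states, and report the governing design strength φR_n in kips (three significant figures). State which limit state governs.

49.7 kips (bolt shear governs)

Bolt shear: A_b = π·0.625²/4 = 0.3068 in²; R_n = 54 × 0.3068 × 4 × 1 = 66.27 kips → 0.75 × 66.27 = 49.7 kips.
Bearing: edge l_c = 1.156, r_n = 22.55 kips; interior l_c = 1.812, r_n = 24.38 kips; R_n = 22.55 + 3·24.38 = 95.67 kips → 71.8 kips.
Block shear: A_gv = 2.25, A_nv = 1.594, A_nt = 0.125 in²; R_n = min(0.6F_uA_nv, 0.6F_yA_gv) + U_bs·F_u·A_nt = 70.28 kips → 52.7 kips.
Bolt shear governs: 49.7 kips.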